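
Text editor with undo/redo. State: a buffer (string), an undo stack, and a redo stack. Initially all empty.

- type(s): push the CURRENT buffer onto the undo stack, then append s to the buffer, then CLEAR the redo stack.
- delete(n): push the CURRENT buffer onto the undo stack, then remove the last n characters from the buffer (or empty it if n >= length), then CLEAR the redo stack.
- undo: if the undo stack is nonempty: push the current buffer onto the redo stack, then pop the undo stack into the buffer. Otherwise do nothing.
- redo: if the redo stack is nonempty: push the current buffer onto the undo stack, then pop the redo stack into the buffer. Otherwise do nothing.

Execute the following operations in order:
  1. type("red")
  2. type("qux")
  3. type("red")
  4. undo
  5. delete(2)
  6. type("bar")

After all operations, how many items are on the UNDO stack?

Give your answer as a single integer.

Answer: 4

Derivation:
After op 1 (type): buf='red' undo_depth=1 redo_depth=0
After op 2 (type): buf='redqux' undo_depth=2 redo_depth=0
After op 3 (type): buf='redquxred' undo_depth=3 redo_depth=0
After op 4 (undo): buf='redqux' undo_depth=2 redo_depth=1
After op 5 (delete): buf='redq' undo_depth=3 redo_depth=0
After op 6 (type): buf='redqbar' undo_depth=4 redo_depth=0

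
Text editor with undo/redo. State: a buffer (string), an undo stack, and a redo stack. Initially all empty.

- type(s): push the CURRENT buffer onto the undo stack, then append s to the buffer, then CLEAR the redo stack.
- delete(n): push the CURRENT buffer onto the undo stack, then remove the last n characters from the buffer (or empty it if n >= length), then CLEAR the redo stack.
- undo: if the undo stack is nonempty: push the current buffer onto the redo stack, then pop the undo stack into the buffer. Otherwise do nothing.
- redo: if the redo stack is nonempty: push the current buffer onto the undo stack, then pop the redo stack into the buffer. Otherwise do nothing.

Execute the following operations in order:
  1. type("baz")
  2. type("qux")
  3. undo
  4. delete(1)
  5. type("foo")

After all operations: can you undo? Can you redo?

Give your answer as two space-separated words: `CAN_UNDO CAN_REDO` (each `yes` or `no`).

After op 1 (type): buf='baz' undo_depth=1 redo_depth=0
After op 2 (type): buf='bazqux' undo_depth=2 redo_depth=0
After op 3 (undo): buf='baz' undo_depth=1 redo_depth=1
After op 4 (delete): buf='ba' undo_depth=2 redo_depth=0
After op 5 (type): buf='bafoo' undo_depth=3 redo_depth=0

Answer: yes no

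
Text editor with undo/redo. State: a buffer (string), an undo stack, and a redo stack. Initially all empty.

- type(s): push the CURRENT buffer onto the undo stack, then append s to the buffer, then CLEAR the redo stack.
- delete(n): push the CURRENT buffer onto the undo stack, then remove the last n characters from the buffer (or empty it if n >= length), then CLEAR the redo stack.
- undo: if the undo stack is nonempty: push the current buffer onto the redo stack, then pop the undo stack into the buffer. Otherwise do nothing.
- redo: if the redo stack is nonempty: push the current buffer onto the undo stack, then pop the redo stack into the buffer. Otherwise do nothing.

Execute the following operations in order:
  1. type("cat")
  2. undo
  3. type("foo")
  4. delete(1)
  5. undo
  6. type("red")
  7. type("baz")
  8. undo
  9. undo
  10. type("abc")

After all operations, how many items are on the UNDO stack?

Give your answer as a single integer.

After op 1 (type): buf='cat' undo_depth=1 redo_depth=0
After op 2 (undo): buf='(empty)' undo_depth=0 redo_depth=1
After op 3 (type): buf='foo' undo_depth=1 redo_depth=0
After op 4 (delete): buf='fo' undo_depth=2 redo_depth=0
After op 5 (undo): buf='foo' undo_depth=1 redo_depth=1
After op 6 (type): buf='foored' undo_depth=2 redo_depth=0
After op 7 (type): buf='fooredbaz' undo_depth=3 redo_depth=0
After op 8 (undo): buf='foored' undo_depth=2 redo_depth=1
After op 9 (undo): buf='foo' undo_depth=1 redo_depth=2
After op 10 (type): buf='fooabc' undo_depth=2 redo_depth=0

Answer: 2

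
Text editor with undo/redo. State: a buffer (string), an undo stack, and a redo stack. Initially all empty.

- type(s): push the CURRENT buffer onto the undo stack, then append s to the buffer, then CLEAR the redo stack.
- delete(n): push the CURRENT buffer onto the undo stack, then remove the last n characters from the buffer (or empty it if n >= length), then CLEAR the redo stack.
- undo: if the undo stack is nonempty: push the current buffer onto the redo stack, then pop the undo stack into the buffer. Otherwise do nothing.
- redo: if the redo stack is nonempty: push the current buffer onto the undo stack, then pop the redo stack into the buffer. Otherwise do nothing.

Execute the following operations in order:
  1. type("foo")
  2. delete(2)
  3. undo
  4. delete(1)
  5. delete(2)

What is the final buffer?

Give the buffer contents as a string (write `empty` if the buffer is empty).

Answer: empty

Derivation:
After op 1 (type): buf='foo' undo_depth=1 redo_depth=0
After op 2 (delete): buf='f' undo_depth=2 redo_depth=0
After op 3 (undo): buf='foo' undo_depth=1 redo_depth=1
After op 4 (delete): buf='fo' undo_depth=2 redo_depth=0
After op 5 (delete): buf='(empty)' undo_depth=3 redo_depth=0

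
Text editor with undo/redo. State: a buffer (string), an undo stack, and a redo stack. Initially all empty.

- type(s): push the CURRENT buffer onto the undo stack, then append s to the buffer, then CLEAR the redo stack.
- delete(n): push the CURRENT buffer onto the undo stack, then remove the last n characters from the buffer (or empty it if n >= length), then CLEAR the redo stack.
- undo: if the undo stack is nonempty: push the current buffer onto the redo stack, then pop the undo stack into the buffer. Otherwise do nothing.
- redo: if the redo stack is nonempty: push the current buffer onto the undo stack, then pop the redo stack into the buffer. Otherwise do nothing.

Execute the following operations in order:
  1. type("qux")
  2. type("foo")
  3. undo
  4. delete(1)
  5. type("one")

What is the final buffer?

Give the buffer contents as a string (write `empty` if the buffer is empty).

Answer: quone

Derivation:
After op 1 (type): buf='qux' undo_depth=1 redo_depth=0
After op 2 (type): buf='quxfoo' undo_depth=2 redo_depth=0
After op 3 (undo): buf='qux' undo_depth=1 redo_depth=1
After op 4 (delete): buf='qu' undo_depth=2 redo_depth=0
After op 5 (type): buf='quone' undo_depth=3 redo_depth=0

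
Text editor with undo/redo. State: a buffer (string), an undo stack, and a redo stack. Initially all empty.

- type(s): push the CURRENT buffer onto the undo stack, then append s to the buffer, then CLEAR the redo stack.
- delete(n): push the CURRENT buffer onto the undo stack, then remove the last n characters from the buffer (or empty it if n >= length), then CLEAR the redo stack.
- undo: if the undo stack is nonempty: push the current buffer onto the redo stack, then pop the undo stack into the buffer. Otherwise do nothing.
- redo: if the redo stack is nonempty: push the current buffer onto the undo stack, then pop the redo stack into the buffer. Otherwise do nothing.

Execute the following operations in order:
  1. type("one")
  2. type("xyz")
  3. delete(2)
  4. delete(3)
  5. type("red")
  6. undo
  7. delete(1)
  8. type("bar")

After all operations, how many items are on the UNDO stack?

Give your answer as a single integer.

After op 1 (type): buf='one' undo_depth=1 redo_depth=0
After op 2 (type): buf='onexyz' undo_depth=2 redo_depth=0
After op 3 (delete): buf='onex' undo_depth=3 redo_depth=0
After op 4 (delete): buf='o' undo_depth=4 redo_depth=0
After op 5 (type): buf='ored' undo_depth=5 redo_depth=0
After op 6 (undo): buf='o' undo_depth=4 redo_depth=1
After op 7 (delete): buf='(empty)' undo_depth=5 redo_depth=0
After op 8 (type): buf='bar' undo_depth=6 redo_depth=0

Answer: 6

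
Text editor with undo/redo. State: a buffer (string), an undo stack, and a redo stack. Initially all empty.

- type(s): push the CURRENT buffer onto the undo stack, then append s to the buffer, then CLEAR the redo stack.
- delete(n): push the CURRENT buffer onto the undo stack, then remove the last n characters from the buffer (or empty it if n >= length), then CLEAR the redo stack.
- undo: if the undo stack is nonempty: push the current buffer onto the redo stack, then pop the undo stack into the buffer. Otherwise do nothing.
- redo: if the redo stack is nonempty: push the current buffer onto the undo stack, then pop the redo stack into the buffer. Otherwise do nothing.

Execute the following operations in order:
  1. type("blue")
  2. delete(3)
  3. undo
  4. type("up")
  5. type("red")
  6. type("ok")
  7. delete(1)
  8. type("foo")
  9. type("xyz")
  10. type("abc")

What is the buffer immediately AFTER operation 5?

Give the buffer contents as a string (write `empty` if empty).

Answer: blueupred

Derivation:
After op 1 (type): buf='blue' undo_depth=1 redo_depth=0
After op 2 (delete): buf='b' undo_depth=2 redo_depth=0
After op 3 (undo): buf='blue' undo_depth=1 redo_depth=1
After op 4 (type): buf='blueup' undo_depth=2 redo_depth=0
After op 5 (type): buf='blueupred' undo_depth=3 redo_depth=0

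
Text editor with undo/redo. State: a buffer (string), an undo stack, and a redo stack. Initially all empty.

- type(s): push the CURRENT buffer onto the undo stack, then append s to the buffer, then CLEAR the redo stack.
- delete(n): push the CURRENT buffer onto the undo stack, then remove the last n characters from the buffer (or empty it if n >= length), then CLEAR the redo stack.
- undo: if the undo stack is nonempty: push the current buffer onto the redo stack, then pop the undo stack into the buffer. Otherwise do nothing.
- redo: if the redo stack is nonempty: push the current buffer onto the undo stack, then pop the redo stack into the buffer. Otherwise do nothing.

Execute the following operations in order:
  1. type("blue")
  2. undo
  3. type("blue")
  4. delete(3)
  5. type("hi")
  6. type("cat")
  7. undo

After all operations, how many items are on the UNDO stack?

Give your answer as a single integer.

Answer: 3

Derivation:
After op 1 (type): buf='blue' undo_depth=1 redo_depth=0
After op 2 (undo): buf='(empty)' undo_depth=0 redo_depth=1
After op 3 (type): buf='blue' undo_depth=1 redo_depth=0
After op 4 (delete): buf='b' undo_depth=2 redo_depth=0
After op 5 (type): buf='bhi' undo_depth=3 redo_depth=0
After op 6 (type): buf='bhicat' undo_depth=4 redo_depth=0
After op 7 (undo): buf='bhi' undo_depth=3 redo_depth=1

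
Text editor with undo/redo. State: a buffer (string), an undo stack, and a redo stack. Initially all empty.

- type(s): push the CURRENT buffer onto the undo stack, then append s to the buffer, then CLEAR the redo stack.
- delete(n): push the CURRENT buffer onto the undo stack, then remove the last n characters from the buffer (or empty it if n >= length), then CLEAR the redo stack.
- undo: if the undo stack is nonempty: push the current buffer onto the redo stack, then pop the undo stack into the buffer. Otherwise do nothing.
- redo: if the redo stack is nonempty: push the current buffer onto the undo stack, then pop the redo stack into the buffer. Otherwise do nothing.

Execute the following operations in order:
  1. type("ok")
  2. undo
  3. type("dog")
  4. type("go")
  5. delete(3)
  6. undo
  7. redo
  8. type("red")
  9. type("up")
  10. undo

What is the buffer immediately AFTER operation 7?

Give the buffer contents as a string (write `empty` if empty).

After op 1 (type): buf='ok' undo_depth=1 redo_depth=0
After op 2 (undo): buf='(empty)' undo_depth=0 redo_depth=1
After op 3 (type): buf='dog' undo_depth=1 redo_depth=0
After op 4 (type): buf='doggo' undo_depth=2 redo_depth=0
After op 5 (delete): buf='do' undo_depth=3 redo_depth=0
After op 6 (undo): buf='doggo' undo_depth=2 redo_depth=1
After op 7 (redo): buf='do' undo_depth=3 redo_depth=0

Answer: do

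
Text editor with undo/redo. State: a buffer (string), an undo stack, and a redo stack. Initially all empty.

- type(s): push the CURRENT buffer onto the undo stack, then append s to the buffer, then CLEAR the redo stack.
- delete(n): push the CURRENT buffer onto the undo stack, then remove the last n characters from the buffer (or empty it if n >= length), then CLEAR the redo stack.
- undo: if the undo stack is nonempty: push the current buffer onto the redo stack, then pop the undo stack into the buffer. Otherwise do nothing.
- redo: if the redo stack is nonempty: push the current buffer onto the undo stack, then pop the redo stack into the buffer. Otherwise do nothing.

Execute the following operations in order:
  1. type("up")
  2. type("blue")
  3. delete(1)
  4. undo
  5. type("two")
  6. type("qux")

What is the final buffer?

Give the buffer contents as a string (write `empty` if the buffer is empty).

Answer: upbluetwoqux

Derivation:
After op 1 (type): buf='up' undo_depth=1 redo_depth=0
After op 2 (type): buf='upblue' undo_depth=2 redo_depth=0
After op 3 (delete): buf='upblu' undo_depth=3 redo_depth=0
After op 4 (undo): buf='upblue' undo_depth=2 redo_depth=1
After op 5 (type): buf='upbluetwo' undo_depth=3 redo_depth=0
After op 6 (type): buf='upbluetwoqux' undo_depth=4 redo_depth=0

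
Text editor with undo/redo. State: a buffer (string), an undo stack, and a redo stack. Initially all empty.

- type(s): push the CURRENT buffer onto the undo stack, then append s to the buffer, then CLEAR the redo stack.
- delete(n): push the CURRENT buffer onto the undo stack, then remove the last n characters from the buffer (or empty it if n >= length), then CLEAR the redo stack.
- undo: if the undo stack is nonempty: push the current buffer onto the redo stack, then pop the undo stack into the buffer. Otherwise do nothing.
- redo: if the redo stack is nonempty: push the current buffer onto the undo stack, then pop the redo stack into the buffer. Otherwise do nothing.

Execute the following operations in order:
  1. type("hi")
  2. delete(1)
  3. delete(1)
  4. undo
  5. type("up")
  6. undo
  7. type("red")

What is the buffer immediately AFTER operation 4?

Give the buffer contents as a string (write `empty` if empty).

After op 1 (type): buf='hi' undo_depth=1 redo_depth=0
After op 2 (delete): buf='h' undo_depth=2 redo_depth=0
After op 3 (delete): buf='(empty)' undo_depth=3 redo_depth=0
After op 4 (undo): buf='h' undo_depth=2 redo_depth=1

Answer: h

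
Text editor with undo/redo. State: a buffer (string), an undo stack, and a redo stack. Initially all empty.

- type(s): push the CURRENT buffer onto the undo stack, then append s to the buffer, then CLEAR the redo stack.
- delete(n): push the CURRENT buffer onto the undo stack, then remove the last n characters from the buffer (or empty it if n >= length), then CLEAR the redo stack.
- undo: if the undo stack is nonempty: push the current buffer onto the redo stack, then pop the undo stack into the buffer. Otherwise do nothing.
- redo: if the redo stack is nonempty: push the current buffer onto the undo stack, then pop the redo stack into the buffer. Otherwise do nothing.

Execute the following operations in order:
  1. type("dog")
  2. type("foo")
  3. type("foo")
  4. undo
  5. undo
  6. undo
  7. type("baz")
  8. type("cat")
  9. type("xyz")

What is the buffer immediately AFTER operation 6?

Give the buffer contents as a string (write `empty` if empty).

After op 1 (type): buf='dog' undo_depth=1 redo_depth=0
After op 2 (type): buf='dogfoo' undo_depth=2 redo_depth=0
After op 3 (type): buf='dogfoofoo' undo_depth=3 redo_depth=0
After op 4 (undo): buf='dogfoo' undo_depth=2 redo_depth=1
After op 5 (undo): buf='dog' undo_depth=1 redo_depth=2
After op 6 (undo): buf='(empty)' undo_depth=0 redo_depth=3

Answer: empty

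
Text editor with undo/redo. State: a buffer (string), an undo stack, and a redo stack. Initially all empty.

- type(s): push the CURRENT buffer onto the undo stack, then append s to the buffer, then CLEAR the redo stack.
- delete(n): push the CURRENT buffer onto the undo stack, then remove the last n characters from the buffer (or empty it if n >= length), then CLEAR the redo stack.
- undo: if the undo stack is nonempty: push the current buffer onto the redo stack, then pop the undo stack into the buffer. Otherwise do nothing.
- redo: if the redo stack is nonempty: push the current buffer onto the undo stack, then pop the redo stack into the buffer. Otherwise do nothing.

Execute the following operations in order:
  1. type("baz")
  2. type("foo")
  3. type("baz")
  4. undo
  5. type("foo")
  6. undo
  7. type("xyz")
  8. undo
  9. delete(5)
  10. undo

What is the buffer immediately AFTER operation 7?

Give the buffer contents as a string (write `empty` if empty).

Answer: bazfooxyz

Derivation:
After op 1 (type): buf='baz' undo_depth=1 redo_depth=0
After op 2 (type): buf='bazfoo' undo_depth=2 redo_depth=0
After op 3 (type): buf='bazfoobaz' undo_depth=3 redo_depth=0
After op 4 (undo): buf='bazfoo' undo_depth=2 redo_depth=1
After op 5 (type): buf='bazfoofoo' undo_depth=3 redo_depth=0
After op 6 (undo): buf='bazfoo' undo_depth=2 redo_depth=1
After op 7 (type): buf='bazfooxyz' undo_depth=3 redo_depth=0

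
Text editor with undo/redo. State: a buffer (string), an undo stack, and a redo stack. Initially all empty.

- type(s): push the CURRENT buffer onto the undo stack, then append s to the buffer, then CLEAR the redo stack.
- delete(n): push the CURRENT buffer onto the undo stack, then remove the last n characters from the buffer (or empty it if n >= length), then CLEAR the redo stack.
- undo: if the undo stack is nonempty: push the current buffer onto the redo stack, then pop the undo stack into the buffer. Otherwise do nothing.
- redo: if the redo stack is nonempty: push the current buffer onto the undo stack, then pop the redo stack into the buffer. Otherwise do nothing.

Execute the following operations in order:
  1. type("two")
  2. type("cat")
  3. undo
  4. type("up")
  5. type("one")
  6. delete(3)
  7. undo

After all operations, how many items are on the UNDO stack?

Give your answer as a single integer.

Answer: 3

Derivation:
After op 1 (type): buf='two' undo_depth=1 redo_depth=0
After op 2 (type): buf='twocat' undo_depth=2 redo_depth=0
After op 3 (undo): buf='two' undo_depth=1 redo_depth=1
After op 4 (type): buf='twoup' undo_depth=2 redo_depth=0
After op 5 (type): buf='twoupone' undo_depth=3 redo_depth=0
After op 6 (delete): buf='twoup' undo_depth=4 redo_depth=0
After op 7 (undo): buf='twoupone' undo_depth=3 redo_depth=1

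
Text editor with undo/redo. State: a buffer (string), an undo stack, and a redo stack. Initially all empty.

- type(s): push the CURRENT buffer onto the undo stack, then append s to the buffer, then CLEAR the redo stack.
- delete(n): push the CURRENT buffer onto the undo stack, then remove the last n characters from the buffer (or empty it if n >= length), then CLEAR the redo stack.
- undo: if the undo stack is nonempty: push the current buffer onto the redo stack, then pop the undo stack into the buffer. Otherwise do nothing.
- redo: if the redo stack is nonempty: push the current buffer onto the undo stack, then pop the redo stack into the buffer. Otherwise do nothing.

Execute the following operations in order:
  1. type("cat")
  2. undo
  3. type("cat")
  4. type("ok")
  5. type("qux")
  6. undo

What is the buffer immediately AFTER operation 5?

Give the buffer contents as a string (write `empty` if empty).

After op 1 (type): buf='cat' undo_depth=1 redo_depth=0
After op 2 (undo): buf='(empty)' undo_depth=0 redo_depth=1
After op 3 (type): buf='cat' undo_depth=1 redo_depth=0
After op 4 (type): buf='catok' undo_depth=2 redo_depth=0
After op 5 (type): buf='catokqux' undo_depth=3 redo_depth=0

Answer: catokqux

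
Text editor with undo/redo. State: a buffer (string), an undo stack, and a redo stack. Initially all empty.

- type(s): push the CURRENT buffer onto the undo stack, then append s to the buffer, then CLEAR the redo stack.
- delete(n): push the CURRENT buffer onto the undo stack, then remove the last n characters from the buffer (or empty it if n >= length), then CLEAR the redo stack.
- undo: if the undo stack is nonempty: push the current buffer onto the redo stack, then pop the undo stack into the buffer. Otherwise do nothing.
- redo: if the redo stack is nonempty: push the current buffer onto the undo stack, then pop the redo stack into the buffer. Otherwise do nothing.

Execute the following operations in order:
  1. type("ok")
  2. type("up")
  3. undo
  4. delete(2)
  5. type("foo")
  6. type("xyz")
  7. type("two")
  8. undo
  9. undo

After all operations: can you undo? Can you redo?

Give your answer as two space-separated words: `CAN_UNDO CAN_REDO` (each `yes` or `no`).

After op 1 (type): buf='ok' undo_depth=1 redo_depth=0
After op 2 (type): buf='okup' undo_depth=2 redo_depth=0
After op 3 (undo): buf='ok' undo_depth=1 redo_depth=1
After op 4 (delete): buf='(empty)' undo_depth=2 redo_depth=0
After op 5 (type): buf='foo' undo_depth=3 redo_depth=0
After op 6 (type): buf='fooxyz' undo_depth=4 redo_depth=0
After op 7 (type): buf='fooxyztwo' undo_depth=5 redo_depth=0
After op 8 (undo): buf='fooxyz' undo_depth=4 redo_depth=1
After op 9 (undo): buf='foo' undo_depth=3 redo_depth=2

Answer: yes yes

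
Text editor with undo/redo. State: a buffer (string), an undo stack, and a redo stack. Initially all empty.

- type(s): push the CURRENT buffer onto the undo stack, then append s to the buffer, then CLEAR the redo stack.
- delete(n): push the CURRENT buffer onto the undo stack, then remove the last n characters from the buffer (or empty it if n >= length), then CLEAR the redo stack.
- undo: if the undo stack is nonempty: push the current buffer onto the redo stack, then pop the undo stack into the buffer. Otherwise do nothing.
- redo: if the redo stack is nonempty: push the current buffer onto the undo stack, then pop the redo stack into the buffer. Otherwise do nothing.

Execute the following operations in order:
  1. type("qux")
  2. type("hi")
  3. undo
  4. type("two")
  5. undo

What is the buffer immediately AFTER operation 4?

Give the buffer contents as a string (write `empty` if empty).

Answer: quxtwo

Derivation:
After op 1 (type): buf='qux' undo_depth=1 redo_depth=0
After op 2 (type): buf='quxhi' undo_depth=2 redo_depth=0
After op 3 (undo): buf='qux' undo_depth=1 redo_depth=1
After op 4 (type): buf='quxtwo' undo_depth=2 redo_depth=0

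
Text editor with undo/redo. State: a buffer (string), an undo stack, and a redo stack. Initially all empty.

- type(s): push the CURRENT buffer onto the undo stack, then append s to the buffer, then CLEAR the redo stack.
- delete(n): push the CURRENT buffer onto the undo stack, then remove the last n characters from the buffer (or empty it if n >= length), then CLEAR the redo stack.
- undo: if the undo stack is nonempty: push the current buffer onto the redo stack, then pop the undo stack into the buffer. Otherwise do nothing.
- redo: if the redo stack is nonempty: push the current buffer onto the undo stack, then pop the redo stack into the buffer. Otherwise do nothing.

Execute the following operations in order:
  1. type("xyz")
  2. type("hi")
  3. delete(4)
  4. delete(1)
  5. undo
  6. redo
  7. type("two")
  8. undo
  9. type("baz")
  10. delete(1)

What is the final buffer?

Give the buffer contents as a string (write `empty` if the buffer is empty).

Answer: ba

Derivation:
After op 1 (type): buf='xyz' undo_depth=1 redo_depth=0
After op 2 (type): buf='xyzhi' undo_depth=2 redo_depth=0
After op 3 (delete): buf='x' undo_depth=3 redo_depth=0
After op 4 (delete): buf='(empty)' undo_depth=4 redo_depth=0
After op 5 (undo): buf='x' undo_depth=3 redo_depth=1
After op 6 (redo): buf='(empty)' undo_depth=4 redo_depth=0
After op 7 (type): buf='two' undo_depth=5 redo_depth=0
After op 8 (undo): buf='(empty)' undo_depth=4 redo_depth=1
After op 9 (type): buf='baz' undo_depth=5 redo_depth=0
After op 10 (delete): buf='ba' undo_depth=6 redo_depth=0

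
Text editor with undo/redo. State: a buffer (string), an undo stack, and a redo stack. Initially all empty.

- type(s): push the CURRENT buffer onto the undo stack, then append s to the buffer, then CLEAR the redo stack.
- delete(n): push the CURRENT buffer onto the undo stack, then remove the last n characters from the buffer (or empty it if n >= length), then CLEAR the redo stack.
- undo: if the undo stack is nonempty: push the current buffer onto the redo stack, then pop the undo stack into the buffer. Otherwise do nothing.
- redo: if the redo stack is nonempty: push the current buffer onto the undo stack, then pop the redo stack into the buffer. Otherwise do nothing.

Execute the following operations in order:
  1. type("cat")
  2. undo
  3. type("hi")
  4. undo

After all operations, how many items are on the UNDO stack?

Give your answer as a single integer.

After op 1 (type): buf='cat' undo_depth=1 redo_depth=0
After op 2 (undo): buf='(empty)' undo_depth=0 redo_depth=1
After op 3 (type): buf='hi' undo_depth=1 redo_depth=0
After op 4 (undo): buf='(empty)' undo_depth=0 redo_depth=1

Answer: 0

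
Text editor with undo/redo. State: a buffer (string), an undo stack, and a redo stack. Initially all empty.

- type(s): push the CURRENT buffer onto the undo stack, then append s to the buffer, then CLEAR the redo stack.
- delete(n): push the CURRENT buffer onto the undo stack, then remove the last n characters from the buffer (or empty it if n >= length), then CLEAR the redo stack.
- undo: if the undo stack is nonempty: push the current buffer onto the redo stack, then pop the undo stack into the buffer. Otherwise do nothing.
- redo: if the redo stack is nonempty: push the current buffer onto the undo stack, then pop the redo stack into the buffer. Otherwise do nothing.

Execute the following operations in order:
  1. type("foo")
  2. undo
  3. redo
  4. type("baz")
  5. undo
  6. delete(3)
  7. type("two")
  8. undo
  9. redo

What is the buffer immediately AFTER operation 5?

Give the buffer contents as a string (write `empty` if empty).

After op 1 (type): buf='foo' undo_depth=1 redo_depth=0
After op 2 (undo): buf='(empty)' undo_depth=0 redo_depth=1
After op 3 (redo): buf='foo' undo_depth=1 redo_depth=0
After op 4 (type): buf='foobaz' undo_depth=2 redo_depth=0
After op 5 (undo): buf='foo' undo_depth=1 redo_depth=1

Answer: foo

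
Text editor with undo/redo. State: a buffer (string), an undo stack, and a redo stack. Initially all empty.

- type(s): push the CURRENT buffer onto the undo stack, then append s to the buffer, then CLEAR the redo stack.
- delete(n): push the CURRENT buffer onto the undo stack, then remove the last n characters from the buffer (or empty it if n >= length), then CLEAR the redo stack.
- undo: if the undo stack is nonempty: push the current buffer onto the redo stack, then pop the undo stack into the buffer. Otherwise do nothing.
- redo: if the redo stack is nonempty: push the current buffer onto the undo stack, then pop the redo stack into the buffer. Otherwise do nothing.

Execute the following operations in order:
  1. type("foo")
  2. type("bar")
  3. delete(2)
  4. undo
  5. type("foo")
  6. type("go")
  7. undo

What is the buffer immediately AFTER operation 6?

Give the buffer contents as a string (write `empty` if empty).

Answer: foobarfoogo

Derivation:
After op 1 (type): buf='foo' undo_depth=1 redo_depth=0
After op 2 (type): buf='foobar' undo_depth=2 redo_depth=0
After op 3 (delete): buf='foob' undo_depth=3 redo_depth=0
After op 4 (undo): buf='foobar' undo_depth=2 redo_depth=1
After op 5 (type): buf='foobarfoo' undo_depth=3 redo_depth=0
After op 6 (type): buf='foobarfoogo' undo_depth=4 redo_depth=0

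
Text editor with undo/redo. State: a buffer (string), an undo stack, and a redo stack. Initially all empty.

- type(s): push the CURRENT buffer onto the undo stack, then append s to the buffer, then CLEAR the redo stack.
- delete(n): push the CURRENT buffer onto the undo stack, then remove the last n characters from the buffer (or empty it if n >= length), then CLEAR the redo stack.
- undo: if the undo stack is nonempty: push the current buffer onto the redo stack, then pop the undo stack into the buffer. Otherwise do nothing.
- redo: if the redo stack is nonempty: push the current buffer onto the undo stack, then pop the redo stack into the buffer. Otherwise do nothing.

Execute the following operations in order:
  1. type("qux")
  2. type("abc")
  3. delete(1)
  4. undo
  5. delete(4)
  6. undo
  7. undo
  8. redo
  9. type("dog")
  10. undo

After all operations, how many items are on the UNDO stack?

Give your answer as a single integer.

Answer: 2

Derivation:
After op 1 (type): buf='qux' undo_depth=1 redo_depth=0
After op 2 (type): buf='quxabc' undo_depth=2 redo_depth=0
After op 3 (delete): buf='quxab' undo_depth=3 redo_depth=0
After op 4 (undo): buf='quxabc' undo_depth=2 redo_depth=1
After op 5 (delete): buf='qu' undo_depth=3 redo_depth=0
After op 6 (undo): buf='quxabc' undo_depth=2 redo_depth=1
After op 7 (undo): buf='qux' undo_depth=1 redo_depth=2
After op 8 (redo): buf='quxabc' undo_depth=2 redo_depth=1
After op 9 (type): buf='quxabcdog' undo_depth=3 redo_depth=0
After op 10 (undo): buf='quxabc' undo_depth=2 redo_depth=1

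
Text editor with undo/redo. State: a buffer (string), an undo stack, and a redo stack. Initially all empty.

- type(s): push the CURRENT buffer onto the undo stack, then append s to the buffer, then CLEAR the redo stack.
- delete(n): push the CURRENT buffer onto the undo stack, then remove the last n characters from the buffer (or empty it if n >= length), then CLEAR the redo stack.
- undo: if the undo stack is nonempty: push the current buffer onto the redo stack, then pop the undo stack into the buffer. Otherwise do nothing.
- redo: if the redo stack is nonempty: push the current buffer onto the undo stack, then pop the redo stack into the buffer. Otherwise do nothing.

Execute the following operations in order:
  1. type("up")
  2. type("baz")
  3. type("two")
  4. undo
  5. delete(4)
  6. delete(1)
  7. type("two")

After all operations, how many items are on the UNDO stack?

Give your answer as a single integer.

After op 1 (type): buf='up' undo_depth=1 redo_depth=0
After op 2 (type): buf='upbaz' undo_depth=2 redo_depth=0
After op 3 (type): buf='upbaztwo' undo_depth=3 redo_depth=0
After op 4 (undo): buf='upbaz' undo_depth=2 redo_depth=1
After op 5 (delete): buf='u' undo_depth=3 redo_depth=0
After op 6 (delete): buf='(empty)' undo_depth=4 redo_depth=0
After op 7 (type): buf='two' undo_depth=5 redo_depth=0

Answer: 5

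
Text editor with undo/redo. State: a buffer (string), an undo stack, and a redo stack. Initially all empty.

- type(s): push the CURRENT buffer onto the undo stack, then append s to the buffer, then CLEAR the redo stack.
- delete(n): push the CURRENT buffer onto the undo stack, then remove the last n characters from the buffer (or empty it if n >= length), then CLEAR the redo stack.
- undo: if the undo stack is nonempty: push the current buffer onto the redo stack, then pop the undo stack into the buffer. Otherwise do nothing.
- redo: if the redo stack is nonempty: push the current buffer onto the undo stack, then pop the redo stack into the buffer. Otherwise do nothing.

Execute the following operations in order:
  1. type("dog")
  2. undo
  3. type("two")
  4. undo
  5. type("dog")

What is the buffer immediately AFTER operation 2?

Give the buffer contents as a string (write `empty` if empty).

After op 1 (type): buf='dog' undo_depth=1 redo_depth=0
After op 2 (undo): buf='(empty)' undo_depth=0 redo_depth=1

Answer: empty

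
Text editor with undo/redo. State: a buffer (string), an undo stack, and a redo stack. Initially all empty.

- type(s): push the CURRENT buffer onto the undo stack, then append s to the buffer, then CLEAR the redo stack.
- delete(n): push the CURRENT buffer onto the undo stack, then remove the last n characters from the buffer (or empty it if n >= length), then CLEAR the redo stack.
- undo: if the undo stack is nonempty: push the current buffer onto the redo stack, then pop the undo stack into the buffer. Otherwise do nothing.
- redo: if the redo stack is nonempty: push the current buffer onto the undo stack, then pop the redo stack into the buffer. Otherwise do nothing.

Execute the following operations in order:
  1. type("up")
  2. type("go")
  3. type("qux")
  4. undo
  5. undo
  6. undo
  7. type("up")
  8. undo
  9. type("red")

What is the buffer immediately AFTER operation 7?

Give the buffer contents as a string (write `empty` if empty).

After op 1 (type): buf='up' undo_depth=1 redo_depth=0
After op 2 (type): buf='upgo' undo_depth=2 redo_depth=0
After op 3 (type): buf='upgoqux' undo_depth=3 redo_depth=0
After op 4 (undo): buf='upgo' undo_depth=2 redo_depth=1
After op 5 (undo): buf='up' undo_depth=1 redo_depth=2
After op 6 (undo): buf='(empty)' undo_depth=0 redo_depth=3
After op 7 (type): buf='up' undo_depth=1 redo_depth=0

Answer: up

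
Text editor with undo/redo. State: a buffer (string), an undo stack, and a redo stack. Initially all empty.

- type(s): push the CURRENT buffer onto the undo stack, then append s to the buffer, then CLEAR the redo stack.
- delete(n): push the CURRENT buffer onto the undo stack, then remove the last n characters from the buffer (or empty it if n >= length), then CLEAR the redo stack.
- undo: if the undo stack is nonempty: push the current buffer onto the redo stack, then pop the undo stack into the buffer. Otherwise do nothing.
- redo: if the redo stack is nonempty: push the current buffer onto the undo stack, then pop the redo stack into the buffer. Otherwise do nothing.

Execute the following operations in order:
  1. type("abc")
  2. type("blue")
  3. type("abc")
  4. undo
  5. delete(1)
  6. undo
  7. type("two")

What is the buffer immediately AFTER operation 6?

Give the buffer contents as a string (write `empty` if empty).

After op 1 (type): buf='abc' undo_depth=1 redo_depth=0
After op 2 (type): buf='abcblue' undo_depth=2 redo_depth=0
After op 3 (type): buf='abcblueabc' undo_depth=3 redo_depth=0
After op 4 (undo): buf='abcblue' undo_depth=2 redo_depth=1
After op 5 (delete): buf='abcblu' undo_depth=3 redo_depth=0
After op 6 (undo): buf='abcblue' undo_depth=2 redo_depth=1

Answer: abcblue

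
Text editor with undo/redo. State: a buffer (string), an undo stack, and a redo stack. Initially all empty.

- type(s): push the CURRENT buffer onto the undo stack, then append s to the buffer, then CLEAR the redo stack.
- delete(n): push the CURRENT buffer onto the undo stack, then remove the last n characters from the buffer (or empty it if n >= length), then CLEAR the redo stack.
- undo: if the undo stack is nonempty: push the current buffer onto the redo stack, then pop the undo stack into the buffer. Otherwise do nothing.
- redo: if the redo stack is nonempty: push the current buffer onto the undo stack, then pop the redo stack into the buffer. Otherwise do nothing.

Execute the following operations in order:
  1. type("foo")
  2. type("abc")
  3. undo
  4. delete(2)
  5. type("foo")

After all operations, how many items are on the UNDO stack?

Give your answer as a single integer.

Answer: 3

Derivation:
After op 1 (type): buf='foo' undo_depth=1 redo_depth=0
After op 2 (type): buf='fooabc' undo_depth=2 redo_depth=0
After op 3 (undo): buf='foo' undo_depth=1 redo_depth=1
After op 4 (delete): buf='f' undo_depth=2 redo_depth=0
After op 5 (type): buf='ffoo' undo_depth=3 redo_depth=0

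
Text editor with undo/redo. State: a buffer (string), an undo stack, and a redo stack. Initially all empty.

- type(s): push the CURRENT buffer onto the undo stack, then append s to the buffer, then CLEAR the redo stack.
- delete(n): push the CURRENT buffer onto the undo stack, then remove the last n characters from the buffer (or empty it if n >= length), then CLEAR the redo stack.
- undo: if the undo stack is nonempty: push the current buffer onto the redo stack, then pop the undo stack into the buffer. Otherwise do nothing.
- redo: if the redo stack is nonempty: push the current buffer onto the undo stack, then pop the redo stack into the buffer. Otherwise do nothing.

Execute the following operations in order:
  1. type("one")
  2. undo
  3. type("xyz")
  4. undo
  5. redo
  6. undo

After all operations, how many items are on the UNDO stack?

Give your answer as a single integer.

Answer: 0

Derivation:
After op 1 (type): buf='one' undo_depth=1 redo_depth=0
After op 2 (undo): buf='(empty)' undo_depth=0 redo_depth=1
After op 3 (type): buf='xyz' undo_depth=1 redo_depth=0
After op 4 (undo): buf='(empty)' undo_depth=0 redo_depth=1
After op 5 (redo): buf='xyz' undo_depth=1 redo_depth=0
After op 6 (undo): buf='(empty)' undo_depth=0 redo_depth=1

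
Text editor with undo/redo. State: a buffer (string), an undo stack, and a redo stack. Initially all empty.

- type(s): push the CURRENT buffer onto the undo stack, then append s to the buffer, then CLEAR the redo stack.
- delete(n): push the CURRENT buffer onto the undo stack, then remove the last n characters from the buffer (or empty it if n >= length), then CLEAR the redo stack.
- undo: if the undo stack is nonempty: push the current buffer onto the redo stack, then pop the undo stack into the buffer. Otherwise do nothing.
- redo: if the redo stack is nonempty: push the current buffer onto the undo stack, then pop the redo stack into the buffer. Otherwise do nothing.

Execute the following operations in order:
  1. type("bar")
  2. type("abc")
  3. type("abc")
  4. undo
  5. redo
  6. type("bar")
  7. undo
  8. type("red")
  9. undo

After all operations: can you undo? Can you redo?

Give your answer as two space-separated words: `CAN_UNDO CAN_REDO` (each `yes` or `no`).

After op 1 (type): buf='bar' undo_depth=1 redo_depth=0
After op 2 (type): buf='barabc' undo_depth=2 redo_depth=0
After op 3 (type): buf='barabcabc' undo_depth=3 redo_depth=0
After op 4 (undo): buf='barabc' undo_depth=2 redo_depth=1
After op 5 (redo): buf='barabcabc' undo_depth=3 redo_depth=0
After op 6 (type): buf='barabcabcbar' undo_depth=4 redo_depth=0
After op 7 (undo): buf='barabcabc' undo_depth=3 redo_depth=1
After op 8 (type): buf='barabcabcred' undo_depth=4 redo_depth=0
After op 9 (undo): buf='barabcabc' undo_depth=3 redo_depth=1

Answer: yes yes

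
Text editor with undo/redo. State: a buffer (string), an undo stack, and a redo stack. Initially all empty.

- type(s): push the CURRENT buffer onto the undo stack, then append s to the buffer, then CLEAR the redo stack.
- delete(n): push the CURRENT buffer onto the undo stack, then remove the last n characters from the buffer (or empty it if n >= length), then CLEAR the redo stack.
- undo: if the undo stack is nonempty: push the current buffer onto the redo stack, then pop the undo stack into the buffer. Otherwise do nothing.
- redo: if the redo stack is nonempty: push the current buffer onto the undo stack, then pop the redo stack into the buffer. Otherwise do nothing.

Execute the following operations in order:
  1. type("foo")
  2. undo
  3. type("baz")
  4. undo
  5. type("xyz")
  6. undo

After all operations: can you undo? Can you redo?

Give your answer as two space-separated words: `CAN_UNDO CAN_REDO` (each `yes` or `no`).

After op 1 (type): buf='foo' undo_depth=1 redo_depth=0
After op 2 (undo): buf='(empty)' undo_depth=0 redo_depth=1
After op 3 (type): buf='baz' undo_depth=1 redo_depth=0
After op 4 (undo): buf='(empty)' undo_depth=0 redo_depth=1
After op 5 (type): buf='xyz' undo_depth=1 redo_depth=0
After op 6 (undo): buf='(empty)' undo_depth=0 redo_depth=1

Answer: no yes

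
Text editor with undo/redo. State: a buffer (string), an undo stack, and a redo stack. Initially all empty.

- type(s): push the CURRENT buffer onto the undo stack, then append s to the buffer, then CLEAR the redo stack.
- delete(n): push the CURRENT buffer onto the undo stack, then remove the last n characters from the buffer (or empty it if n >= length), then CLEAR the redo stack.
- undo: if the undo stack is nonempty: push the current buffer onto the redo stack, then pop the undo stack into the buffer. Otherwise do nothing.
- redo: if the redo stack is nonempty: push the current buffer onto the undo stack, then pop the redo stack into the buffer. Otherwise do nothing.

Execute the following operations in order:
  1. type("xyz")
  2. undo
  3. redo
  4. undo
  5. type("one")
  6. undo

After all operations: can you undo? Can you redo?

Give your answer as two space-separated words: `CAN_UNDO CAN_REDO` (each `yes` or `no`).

Answer: no yes

Derivation:
After op 1 (type): buf='xyz' undo_depth=1 redo_depth=0
After op 2 (undo): buf='(empty)' undo_depth=0 redo_depth=1
After op 3 (redo): buf='xyz' undo_depth=1 redo_depth=0
After op 4 (undo): buf='(empty)' undo_depth=0 redo_depth=1
After op 5 (type): buf='one' undo_depth=1 redo_depth=0
After op 6 (undo): buf='(empty)' undo_depth=0 redo_depth=1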